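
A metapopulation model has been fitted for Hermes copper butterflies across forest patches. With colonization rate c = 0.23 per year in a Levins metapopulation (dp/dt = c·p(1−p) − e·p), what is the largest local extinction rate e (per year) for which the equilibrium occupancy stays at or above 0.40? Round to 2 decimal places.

0.14

1 − e/c ≥ 0.40 ⇒ e ≤ c(1 − 0.40) = 0.23 × 0.6000.
e_max = 0.1380.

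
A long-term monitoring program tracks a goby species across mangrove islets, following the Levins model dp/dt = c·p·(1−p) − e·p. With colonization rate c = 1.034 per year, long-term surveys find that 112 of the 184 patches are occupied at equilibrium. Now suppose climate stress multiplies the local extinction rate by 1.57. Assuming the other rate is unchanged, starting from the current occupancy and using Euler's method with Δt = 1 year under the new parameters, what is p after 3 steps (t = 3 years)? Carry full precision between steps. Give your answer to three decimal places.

Observed p* = 112/184 = 0.60870.
Balance c(1−p*) = e gives e = 1.034×(1 − 0.60870) = 0.40461.
Starting from p₀ = 0.60870; update p ← p + (dp/dt)·Δt with the new parameters.
p: 0.60870 → 0.46831  (Δp = -0.14038)
p: 0.46831 → 0.42829  (Δp = -0.04003)
p: 0.42829 → 0.40941  (Δp = -0.01888)

0.409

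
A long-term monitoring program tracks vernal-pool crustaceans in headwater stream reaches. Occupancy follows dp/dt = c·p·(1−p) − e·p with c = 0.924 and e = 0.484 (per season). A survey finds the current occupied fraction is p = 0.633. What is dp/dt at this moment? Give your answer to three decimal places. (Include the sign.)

Colonization term: c·p·(1−p) = 0.924×0.633×0.3670 = 0.21466.
Extinction term: e·p = 0.30637.
dp/dt = 0.21466 − 0.30637 = -0.09172.

-0.092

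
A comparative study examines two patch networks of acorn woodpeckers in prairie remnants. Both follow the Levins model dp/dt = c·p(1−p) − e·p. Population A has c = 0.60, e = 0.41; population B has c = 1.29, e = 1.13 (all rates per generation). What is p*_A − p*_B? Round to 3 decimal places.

A: p*_A = 1 − 0.41/0.60 = 0.3167.
B: p*_B = 1 − 1.13/1.29 = 0.1240.
p*_A − p*_B = 0.3167 − 0.1240 = 0.1926.

0.193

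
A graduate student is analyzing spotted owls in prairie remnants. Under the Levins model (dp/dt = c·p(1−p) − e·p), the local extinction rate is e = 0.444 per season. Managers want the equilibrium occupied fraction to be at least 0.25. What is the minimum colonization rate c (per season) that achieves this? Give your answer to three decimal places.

0.592

p* = 1 − e/c ≥ 0.25 requires e/c ≤ 0.7500, i.e. c ≥ e/0.7500.
c_min = 0.444/0.7500 = 0.5920.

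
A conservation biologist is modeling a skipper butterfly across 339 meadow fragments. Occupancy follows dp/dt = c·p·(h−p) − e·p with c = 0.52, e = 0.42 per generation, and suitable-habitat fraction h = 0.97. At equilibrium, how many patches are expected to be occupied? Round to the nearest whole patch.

55

p* = h − e/c = 0.97 − 0.8077 = 0.1623.
Expected occupied patches = N × p* = 339 × 0.1623 = 55.02 ≈ 55.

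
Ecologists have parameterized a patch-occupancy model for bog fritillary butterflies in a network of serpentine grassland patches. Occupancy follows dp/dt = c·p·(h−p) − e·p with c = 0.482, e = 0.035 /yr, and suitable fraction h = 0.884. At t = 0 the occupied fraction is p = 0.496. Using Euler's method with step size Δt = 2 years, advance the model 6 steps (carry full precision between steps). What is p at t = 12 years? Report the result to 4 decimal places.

0.8112

Update rule: p ← p + [c·p·(h−p) − e·p]·Δt with Δt = 2.
  1  |  dp/dt·Δt = +0.150800  |  p_1 = 0.646800
  2  |  dp/dt·Δt = +0.102622  |  p_2 = 0.749422
  3  |  dp/dt·Δt = +0.044766  |  p_3 = 0.794187
  4  |  dp/dt·Δt = +0.013167  |  p_4 = 0.807354
  5  |  dp/dt·Δt = +0.003138  |  p_5 = 0.810492
  6  |  dp/dt·Δt = +0.000698  |  p_6 = 0.811190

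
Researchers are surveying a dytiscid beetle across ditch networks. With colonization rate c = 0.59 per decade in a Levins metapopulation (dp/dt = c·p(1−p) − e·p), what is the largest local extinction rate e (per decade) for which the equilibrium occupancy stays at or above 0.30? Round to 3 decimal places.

0.413

1 − e/c ≥ 0.30 ⇒ e ≤ c(1 − 0.30) = 0.59 × 0.7000.
e_max = 0.4130.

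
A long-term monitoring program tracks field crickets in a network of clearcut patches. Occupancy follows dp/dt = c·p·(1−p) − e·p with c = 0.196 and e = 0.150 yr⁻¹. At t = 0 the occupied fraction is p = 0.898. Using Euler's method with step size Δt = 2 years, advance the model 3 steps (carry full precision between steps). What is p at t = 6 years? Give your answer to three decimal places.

0.484

Update rule: p ← p + [c·p·(1−p) − e·p]·Δt with Δt = 2.
step 1: Δp = -0.23349, p = 0.66451
step 2: Δp = -0.11196, p = 0.55255
step 3: Δp = -0.06885, p = 0.48370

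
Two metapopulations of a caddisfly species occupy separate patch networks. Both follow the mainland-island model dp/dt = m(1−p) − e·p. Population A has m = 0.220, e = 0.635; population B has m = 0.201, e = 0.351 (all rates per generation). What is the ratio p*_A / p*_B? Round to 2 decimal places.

A: p*_A = m/(m+e) = 0.220/0.8550 = 0.2573.
B: p*_B = 0.201/0.5520 = 0.3641.
p*_A / p*_B = 0.2573/0.3641 = 0.7066.

0.71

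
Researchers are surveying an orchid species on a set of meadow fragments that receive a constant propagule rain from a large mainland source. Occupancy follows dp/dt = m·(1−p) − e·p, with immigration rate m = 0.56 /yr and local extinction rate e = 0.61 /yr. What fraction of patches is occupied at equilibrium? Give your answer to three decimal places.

0.479

At equilibrium the propagule rain into empty patches balances local extinction: m(1−p*) = e·p*.
p* = m/(m+e) = 0.56/(0.56+0.61) = 0.56/1.1700 = 0.4786.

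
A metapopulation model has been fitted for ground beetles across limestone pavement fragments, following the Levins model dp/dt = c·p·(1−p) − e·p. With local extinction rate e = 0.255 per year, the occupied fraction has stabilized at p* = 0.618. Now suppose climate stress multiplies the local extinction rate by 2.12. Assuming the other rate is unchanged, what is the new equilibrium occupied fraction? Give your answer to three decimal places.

Balance c(1−p*) = e gives c = e/(1 − 0.61800) = 0.255/0.38200 = 0.66754.
New p* = 1 − e/c = 1 − 0.54060/0.66754 = 0.19016.

0.190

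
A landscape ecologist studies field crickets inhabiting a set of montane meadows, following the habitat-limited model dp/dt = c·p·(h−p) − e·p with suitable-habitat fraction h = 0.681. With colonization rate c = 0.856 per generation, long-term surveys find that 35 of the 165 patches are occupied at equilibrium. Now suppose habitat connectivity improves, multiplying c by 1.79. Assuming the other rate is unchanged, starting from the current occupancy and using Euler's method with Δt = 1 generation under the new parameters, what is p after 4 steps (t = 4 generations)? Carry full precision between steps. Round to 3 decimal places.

0.403

Observed p* = 35/165 = 0.21212.
Balance c(h−p*) = e gives e = 0.856×(0.681 − 0.21212) = 0.40136.
Starting from p₀ = 0.21212; update p ← p + (dp/dt)·Δt with the new parameters.
t = 1: p = 0.21212 + (+0.06726) = 0.27938
t = 2: p = 0.27938 + (+0.05979) = 0.33917
t = 3: p = 0.33917 + (+0.04152) = 0.38069
t = 4: p = 0.38069 + (+0.02238) = 0.40307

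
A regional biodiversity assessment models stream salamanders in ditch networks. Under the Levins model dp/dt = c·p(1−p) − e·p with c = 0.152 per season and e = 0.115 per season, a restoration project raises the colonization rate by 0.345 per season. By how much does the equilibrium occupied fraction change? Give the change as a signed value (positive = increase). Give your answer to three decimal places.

Before: p* = 1 − 0.115/0.152 = 0.2434.
After the change, c = 0.497, e = 0.115, so p* = 1 − 0.115/0.497 = 0.7686.
Δp* = 0.7686 − 0.2434 = +0.5252.

0.525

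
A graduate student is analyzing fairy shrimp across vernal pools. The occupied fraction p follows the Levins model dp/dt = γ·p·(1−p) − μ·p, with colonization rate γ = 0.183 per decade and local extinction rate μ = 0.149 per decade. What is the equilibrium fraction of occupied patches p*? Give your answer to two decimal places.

0.19

Setting dp/dt = 0 and dividing through by p* gives γ·(1−p*) = μ.
So p* = 1 − μ/γ = 1 − 0.149/0.183 = 1 − 0.8142 = 0.1858.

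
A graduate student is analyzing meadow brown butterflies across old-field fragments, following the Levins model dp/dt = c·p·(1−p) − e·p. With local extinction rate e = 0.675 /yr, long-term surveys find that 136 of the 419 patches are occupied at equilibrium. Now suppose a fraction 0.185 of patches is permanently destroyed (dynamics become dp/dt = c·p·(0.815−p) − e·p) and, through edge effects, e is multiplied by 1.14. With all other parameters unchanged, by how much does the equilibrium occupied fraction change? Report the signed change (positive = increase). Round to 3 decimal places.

-0.280

Observed p* = 136/419 = 0.32458.
Balance c(1−p*) = e gives c = e/(1 − 0.32458) = 0.675/0.67542 = 0.99938.
New p* = 0.815 − e/c = 0.815 − 0.76950/0.99938 = 0.04502.
Δp* = 0.04502 − 0.32458 = -0.27956.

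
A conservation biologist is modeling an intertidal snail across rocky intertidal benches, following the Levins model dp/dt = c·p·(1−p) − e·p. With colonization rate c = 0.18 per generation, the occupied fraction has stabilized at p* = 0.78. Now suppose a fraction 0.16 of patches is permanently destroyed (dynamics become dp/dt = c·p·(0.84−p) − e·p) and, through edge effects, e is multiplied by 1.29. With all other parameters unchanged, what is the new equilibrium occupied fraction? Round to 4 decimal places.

Balance c(1−p*) = e gives e = 0.18×(1 − 0.78000) = 0.03960.
New p* = 0.84 − e/c = 0.84 − 0.05108/0.18000 = 0.55622.

0.5562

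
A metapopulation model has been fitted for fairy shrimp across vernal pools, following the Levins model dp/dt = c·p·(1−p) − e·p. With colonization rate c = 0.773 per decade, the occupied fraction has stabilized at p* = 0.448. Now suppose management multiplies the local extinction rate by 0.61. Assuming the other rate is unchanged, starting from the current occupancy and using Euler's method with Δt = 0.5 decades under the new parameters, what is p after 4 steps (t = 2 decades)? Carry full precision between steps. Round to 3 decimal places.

Balance c(1−p*) = e gives e = 0.773×(1 − 0.44800) = 0.42670.
Starting from p₀ = 0.44800; update p ← p + (dp/dt)·Δt with the new parameters.
  1  |  dp/dt·Δt = +0.037276  |  p_1 = 0.485276
  2  |  dp/dt·Δt = +0.033386  |  p_2 = 0.518662
  3  |  dp/dt·Δt = +0.028990  |  p_3 = 0.547653
  4  |  dp/dt·Δt = +0.024475  |  p_4 = 0.572127

0.572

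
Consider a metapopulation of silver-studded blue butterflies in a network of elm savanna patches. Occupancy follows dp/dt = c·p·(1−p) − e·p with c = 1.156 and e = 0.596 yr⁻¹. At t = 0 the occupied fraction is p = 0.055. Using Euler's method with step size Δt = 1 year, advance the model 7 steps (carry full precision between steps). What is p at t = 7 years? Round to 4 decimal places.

0.4153

Update rule: p ← p + [c·p·(1−p) − e·p]·Δt with Δt = 1.
p: 0.05500 → 0.08230  (Δp = +0.02730)
p: 0.08230 → 0.12056  (Δp = +0.03826)
p: 0.12056 → 0.17127  (Δp = +0.05071)
p: 0.17127 → 0.23328  (Δp = +0.06200)
p: 0.23328 → 0.30100  (Δp = +0.06773)
p: 0.30100 → 0.36483  (Δp = +0.06382)
p: 0.36483 → 0.41527  (Δp = +0.05044)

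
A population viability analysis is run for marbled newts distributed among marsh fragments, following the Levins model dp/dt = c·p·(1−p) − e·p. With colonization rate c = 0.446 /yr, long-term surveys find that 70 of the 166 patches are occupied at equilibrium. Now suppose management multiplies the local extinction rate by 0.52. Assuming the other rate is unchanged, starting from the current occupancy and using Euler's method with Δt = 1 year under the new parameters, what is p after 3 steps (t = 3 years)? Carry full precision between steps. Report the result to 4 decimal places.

Observed p* = 70/166 = 0.42169.
Balance c(1−p*) = e gives e = 0.446×(1 − 0.42169) = 0.25793.
Starting from p₀ = 0.42169; update p ← p + (dp/dt)·Δt with the new parameters.
p: 0.42169 → 0.47389  (Δp = +0.05221)
p: 0.47389 → 0.52153  (Δp = +0.04764)
p: 0.52153 → 0.56287  (Δp = +0.04134)

0.5629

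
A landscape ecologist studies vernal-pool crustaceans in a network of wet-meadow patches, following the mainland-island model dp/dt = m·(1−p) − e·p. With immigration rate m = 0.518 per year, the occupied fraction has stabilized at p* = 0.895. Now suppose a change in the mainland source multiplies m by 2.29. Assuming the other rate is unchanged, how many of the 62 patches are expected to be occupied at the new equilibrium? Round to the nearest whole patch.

59

Balance m(1−p*) = e·p* gives e = m(1−p*)/p* = 0.518×0.10500/0.89500 = 0.06077.
New p* = m/(m+e) = 1.18622/(1.18622+0.06077) = 0.95127.
Expected occupied = 62 × 0.95127 = 58.98 ≈ 59.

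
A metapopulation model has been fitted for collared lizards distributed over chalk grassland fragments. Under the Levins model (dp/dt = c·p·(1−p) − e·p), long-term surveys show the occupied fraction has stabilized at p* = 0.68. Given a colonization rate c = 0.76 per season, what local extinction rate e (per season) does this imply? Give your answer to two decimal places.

0.24

At equilibrium c(1−p*) = e.
e = 0.76 × (1 − 0.68) = 0.76 × 0.3200 = 0.2432.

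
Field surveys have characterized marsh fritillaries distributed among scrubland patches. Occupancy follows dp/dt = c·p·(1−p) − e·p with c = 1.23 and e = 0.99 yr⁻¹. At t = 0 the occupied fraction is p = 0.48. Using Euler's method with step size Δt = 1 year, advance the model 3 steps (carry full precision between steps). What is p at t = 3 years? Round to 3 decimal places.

Update rule: p ← p + [c·p·(1−p) − e·p]·Δt with Δt = 1.
step 1: Δp = -0.16819, p = 0.31181
step 2: Δp = -0.04475, p = 0.26706
step 3: Δp = -0.02363, p = 0.24343

0.243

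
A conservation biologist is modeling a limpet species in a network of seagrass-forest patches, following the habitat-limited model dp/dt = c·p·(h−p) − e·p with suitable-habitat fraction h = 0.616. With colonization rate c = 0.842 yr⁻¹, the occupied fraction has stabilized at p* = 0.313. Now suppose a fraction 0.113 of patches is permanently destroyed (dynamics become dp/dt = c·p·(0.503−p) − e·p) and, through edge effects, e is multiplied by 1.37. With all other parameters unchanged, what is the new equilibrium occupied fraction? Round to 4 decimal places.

Balance c(h−p*) = e gives e = 0.842×(0.616 − 0.31300) = 0.25513.
New p* = 0.503 − e/c = 0.503 − 0.34953/0.84200 = 0.08788.

0.0879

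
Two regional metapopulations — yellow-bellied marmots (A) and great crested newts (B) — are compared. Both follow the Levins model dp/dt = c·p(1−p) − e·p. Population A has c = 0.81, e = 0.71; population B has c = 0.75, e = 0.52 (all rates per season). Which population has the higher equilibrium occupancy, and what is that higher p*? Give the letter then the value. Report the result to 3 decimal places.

B, 0.307

A: p*_A = 1 − 0.71/0.81 = 0.1235.
B: p*_B = 1 − 0.52/0.75 = 0.3067.
B is higher at 0.3067.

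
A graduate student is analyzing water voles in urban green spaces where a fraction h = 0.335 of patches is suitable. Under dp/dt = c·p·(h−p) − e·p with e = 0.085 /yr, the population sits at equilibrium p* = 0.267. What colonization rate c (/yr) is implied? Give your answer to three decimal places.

1.250

At equilibrium c(h−p*) = e, so c = e/(h−p*).
c = 0.085/(0.335 − 0.267) = 0.085/0.0680 = 1.2500.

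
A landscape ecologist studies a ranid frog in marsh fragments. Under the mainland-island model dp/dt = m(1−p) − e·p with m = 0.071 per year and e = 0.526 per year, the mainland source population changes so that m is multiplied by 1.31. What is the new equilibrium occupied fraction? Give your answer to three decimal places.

Before: p* = 0.071/(0.071+0.526) = 0.1189.
After: m = 0.09301, e = 0.526; p* = 0.09301/0.6190 = 0.1503.

0.150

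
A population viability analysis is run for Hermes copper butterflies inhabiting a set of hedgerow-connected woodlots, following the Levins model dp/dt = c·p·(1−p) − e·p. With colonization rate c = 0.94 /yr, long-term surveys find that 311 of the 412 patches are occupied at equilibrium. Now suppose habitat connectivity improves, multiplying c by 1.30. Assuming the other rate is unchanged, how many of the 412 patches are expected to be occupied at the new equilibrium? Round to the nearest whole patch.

Observed p* = 311/412 = 0.75485.
Balance c(1−p*) = e gives e = 0.94×(1 − 0.75485) = 0.23044.
New p* = 1 − e/c = 1 − 0.23044/1.22200 = 0.81142.
Expected occupied = 412 × 0.81142 = 334.31 ≈ 334.

334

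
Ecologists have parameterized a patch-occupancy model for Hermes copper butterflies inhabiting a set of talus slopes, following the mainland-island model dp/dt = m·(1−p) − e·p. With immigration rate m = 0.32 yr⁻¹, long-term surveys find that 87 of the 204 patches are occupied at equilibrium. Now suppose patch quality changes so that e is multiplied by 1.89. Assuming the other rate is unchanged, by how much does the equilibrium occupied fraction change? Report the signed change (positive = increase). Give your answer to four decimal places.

Observed p* = 87/204 = 0.42647.
Balance m(1−p*) = e·p* gives e = m(1−p*)/p* = 0.32×0.57353/0.42647 = 0.43035.
New p* = m/(m+e) = 0.32000/(0.32000+0.81336) = 0.28235.
Δp* = 0.28235 − 0.42647 = -0.14412.

-0.1441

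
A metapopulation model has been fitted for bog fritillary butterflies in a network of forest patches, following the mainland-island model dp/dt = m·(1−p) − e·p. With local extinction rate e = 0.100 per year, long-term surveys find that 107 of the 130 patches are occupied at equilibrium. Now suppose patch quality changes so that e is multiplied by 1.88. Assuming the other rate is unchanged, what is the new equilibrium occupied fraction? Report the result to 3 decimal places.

0.712

Observed p* = 107/130 = 0.82308.
Balance m(1−p*) = e·p* gives m = e·p*/(1−p*) = 0.100×0.82308/0.17692 = 0.46523.
New p* = m/(m+e) = 0.46523/(0.46523+0.18800) = 0.71220.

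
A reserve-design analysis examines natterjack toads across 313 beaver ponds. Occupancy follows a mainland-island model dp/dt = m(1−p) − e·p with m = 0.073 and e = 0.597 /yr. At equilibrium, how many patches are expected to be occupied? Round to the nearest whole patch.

34

p* = m/(m+e) = 0.073/0.6700 = 0.1090.
Expected occupied patches = N × p* = 313 × 0.1090 = 34.10 ≈ 34.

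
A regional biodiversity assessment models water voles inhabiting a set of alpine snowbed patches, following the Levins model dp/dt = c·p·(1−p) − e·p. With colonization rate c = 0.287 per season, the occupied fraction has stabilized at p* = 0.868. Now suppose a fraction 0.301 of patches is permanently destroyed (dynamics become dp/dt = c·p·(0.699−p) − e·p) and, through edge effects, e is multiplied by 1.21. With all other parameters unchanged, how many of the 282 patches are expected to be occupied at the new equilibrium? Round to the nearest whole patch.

Balance c(1−p*) = e gives e = 0.287×(1 − 0.86800) = 0.03788.
New p* = 0.699 − e/c = 0.699 − 0.04583/0.28700 = 0.53931.
Expected occupied = 282 × 0.53931 = 152.09 ≈ 152.

152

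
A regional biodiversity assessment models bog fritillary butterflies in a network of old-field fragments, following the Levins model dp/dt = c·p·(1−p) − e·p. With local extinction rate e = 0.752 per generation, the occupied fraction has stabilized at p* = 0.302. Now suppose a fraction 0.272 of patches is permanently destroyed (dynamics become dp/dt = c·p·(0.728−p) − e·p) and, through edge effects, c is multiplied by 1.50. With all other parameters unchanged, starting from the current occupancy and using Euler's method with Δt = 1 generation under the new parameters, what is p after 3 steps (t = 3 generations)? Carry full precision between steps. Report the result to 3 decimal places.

0.269

Balance c(1−p*) = e gives c = e/(1 − 0.30200) = 0.752/0.69800 = 1.07736.
Starting from p₀ = 0.30200; update p ← p + (dp/dt)·Δt with the new parameters.
p: 0.30200 → 0.28280  (Δp = -0.01920)
p: 0.28280 → 0.27360  (Δp = -0.00920)
p: 0.27360 → 0.26877  (Δp = -0.00483)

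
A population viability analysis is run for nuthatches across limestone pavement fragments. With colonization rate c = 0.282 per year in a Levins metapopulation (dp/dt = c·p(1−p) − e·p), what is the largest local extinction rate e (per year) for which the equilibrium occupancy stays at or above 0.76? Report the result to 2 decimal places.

0.07

1 − e/c ≥ 0.76 ⇒ e ≤ c(1 − 0.76) = 0.282 × 0.2400.
e_max = 0.0677.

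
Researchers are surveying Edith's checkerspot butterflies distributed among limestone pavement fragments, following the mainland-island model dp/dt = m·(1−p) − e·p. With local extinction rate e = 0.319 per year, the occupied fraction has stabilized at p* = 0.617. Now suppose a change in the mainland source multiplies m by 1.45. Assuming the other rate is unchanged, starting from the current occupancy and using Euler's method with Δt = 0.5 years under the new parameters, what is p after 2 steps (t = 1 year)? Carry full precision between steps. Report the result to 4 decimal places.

0.6820

Balance m(1−p*) = e·p* gives m = e·p*/(1−p*) = 0.319×0.61700/0.38300 = 0.51390.
Starting from p₀ = 0.61700; update p ← p + (dp/dt)·Δt with the new parameters.
t = 0.5: p = 0.61700 + (+0.04429) = 0.66129
t = 1: p = 0.66129 + (+0.02072) = 0.68201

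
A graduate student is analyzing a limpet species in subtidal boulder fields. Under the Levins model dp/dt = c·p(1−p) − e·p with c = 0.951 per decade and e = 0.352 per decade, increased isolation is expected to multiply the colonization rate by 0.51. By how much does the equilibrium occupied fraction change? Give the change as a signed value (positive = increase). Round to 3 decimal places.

Before: p* = 1 − 0.352/0.951 = 0.6299.
After the change, c = 0.48501, e = 0.352, so p* = 1 − 0.352/0.48501 = 0.2742.
Δp* = 0.2742 − 0.6299 = -0.3556.

-0.356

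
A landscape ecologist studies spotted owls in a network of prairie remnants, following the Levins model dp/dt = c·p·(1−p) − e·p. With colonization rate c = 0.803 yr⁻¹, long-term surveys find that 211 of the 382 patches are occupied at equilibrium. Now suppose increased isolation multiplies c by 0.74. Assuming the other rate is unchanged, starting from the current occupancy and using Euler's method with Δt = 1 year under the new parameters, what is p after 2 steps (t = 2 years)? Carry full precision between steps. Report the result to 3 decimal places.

Observed p* = 211/382 = 0.55236.
Balance c(1−p*) = e gives e = 0.803×(1 − 0.55236) = 0.35946.
Starting from p₀ = 0.55236; update p ← p + (dp/dt)·Δt with the new parameters.
p: 0.55236 → 0.50073  (Δp = -0.05162)
p: 0.50073 → 0.46930  (Δp = -0.03144)

0.469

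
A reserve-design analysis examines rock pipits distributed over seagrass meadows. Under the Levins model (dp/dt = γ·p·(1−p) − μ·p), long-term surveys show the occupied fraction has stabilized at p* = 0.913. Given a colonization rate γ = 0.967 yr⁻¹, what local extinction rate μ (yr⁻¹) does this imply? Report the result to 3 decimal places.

0.084

At equilibrium γ(1−p*) = μ.
μ = 0.967 × (1 − 0.913) = 0.967 × 0.0870 = 0.0841.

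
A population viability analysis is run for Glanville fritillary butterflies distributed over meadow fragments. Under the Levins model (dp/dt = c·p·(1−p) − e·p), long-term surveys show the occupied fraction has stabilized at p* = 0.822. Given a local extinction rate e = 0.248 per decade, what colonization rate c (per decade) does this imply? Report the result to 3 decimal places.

At equilibrium c(1−p*) = e, so c = e/(1−p*).
c = 0.248/(1 − 0.822) = 0.248/0.1780 = 1.3933.

1.393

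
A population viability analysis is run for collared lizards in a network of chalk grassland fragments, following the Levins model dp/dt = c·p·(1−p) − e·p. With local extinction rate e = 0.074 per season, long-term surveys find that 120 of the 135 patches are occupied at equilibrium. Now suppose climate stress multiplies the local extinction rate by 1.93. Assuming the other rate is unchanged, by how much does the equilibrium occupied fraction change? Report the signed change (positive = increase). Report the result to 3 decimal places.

-0.103

Observed p* = 120/135 = 0.88889.
Balance c(1−p*) = e gives c = e/(1 − 0.88889) = 0.074/0.11111 = 0.66601.
New p* = 1 − e/c = 1 − 0.14282/0.66601 = 0.78556.
Δp* = 0.78556 − 0.88889 = -0.10333.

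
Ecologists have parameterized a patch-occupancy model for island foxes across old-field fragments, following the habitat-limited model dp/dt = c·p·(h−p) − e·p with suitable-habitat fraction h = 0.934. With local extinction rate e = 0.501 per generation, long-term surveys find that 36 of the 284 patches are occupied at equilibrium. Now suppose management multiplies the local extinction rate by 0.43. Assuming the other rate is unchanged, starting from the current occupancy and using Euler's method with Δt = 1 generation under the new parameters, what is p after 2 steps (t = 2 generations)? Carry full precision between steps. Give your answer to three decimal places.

0.206

Observed p* = 36/284 = 0.12676.
Balance c(h−p*) = e gives c = e/(0.934 − 0.12676) = 0.501/0.80724 = 0.62063.
Starting from p₀ = 0.12676; update p ← p + (dp/dt)·Δt with the new parameters.
p: 0.12676 → 0.16296  (Δp = +0.03620)
p: 0.16296 → 0.20583  (Δp = +0.04288)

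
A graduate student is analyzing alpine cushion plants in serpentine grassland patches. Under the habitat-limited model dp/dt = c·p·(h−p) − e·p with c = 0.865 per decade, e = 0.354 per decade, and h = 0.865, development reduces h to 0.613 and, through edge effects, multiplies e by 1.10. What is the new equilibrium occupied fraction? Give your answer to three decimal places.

Before: p* = h − e/c = 0.865 − 0.354/0.865 = 0.865 − 0.4092 = 0.4558.
After: c = 0.865, e = 0.3894, h = 0.613; p* = 0.613 − 0.3894/0.865 = 0.1628.

0.163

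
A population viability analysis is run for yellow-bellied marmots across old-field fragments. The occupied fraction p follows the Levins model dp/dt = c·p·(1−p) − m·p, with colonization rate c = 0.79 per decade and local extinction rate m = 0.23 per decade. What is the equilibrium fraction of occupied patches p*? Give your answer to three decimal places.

0.709

At equilibrium, colonization balances extinction: c·p*·(1−p*) = m·p*.
So p* = 1 − m/c = 1 − 0.23/0.79 = 1 − 0.2911 = 0.7089.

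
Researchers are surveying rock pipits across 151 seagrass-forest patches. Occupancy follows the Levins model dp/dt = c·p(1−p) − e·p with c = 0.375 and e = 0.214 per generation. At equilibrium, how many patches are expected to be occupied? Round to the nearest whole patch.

p* = 1 − e/c = 1 − 0.214/0.375 = 0.4293.
Expected occupied patches = N × p* = 151 × 0.4293 = 64.83 ≈ 65.

65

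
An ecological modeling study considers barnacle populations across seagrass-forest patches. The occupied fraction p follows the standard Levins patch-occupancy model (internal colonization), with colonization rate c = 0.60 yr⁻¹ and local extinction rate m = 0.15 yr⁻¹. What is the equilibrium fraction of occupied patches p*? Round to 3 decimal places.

0.750

Setting dp/dt = 0 and dividing through by p* gives c·(1−p*) = m.
So p* = 1 − m/c = 1 − 0.15/0.60 = 1 − 0.2500 = 0.7500.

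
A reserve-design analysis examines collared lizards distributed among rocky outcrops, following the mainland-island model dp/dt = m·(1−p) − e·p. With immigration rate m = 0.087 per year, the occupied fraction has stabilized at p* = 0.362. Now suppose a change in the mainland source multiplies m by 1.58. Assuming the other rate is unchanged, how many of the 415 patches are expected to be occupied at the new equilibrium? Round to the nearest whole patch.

196

Balance m(1−p*) = e·p* gives e = m(1−p*)/p* = 0.087×0.63800/0.36200 = 0.15333.
New p* = m/(m+e) = 0.13746/(0.13746+0.15333) = 0.47271.
Expected occupied = 415 × 0.47271 = 196.17 ≈ 196.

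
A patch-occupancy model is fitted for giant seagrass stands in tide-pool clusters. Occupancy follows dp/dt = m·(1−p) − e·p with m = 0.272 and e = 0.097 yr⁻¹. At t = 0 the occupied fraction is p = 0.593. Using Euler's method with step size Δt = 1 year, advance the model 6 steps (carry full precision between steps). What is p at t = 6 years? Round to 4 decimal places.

0.7280

Update rule: p ← p + [m·(1−p) − e·p]·Δt with Δt = 1.
  1  |  dp/dt·Δt = +0.053183  |  p_1 = 0.646183
  2  |  dp/dt·Δt = +0.033558  |  p_2 = 0.679741
  3  |  dp/dt·Δt = +0.021175  |  p_3 = 0.700917
  4  |  dp/dt·Δt = +0.013362  |  p_4 = 0.714279
  5  |  dp/dt·Δt = +0.008431  |  p_5 = 0.722710
  6  |  dp/dt·Δt = +0.005320  |  p_6 = 0.728030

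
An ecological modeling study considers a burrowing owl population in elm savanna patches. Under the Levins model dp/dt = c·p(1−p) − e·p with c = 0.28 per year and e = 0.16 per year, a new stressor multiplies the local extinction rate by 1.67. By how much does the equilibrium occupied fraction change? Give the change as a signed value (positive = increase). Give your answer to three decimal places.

-0.383

Before: p* = 1 − 0.16/0.28 = 0.4286.
After the change, c = 0.28, e = 0.2672, so p* = 1 − 0.2672/0.28 = 0.0457.
Δp* = 0.0457 − 0.4286 = -0.3829.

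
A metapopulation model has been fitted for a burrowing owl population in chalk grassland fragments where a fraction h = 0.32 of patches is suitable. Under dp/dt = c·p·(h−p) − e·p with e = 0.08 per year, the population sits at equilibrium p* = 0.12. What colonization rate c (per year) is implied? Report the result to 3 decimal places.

At equilibrium c(h−p*) = e, so c = e/(h−p*).
c = 0.08/(0.32 − 0.12) = 0.08/0.2000 = 0.4000.

0.400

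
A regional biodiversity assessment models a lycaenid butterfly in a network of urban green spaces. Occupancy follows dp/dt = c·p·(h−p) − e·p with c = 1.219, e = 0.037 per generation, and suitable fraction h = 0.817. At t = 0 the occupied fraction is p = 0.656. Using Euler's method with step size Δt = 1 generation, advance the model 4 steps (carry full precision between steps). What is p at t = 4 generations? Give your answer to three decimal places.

Update rule: p ← p + [c·p·(h−p) − e·p]·Δt with Δt = 1.
t = 1: p = 0.65600 + (+0.10447) = 0.76047
t = 2: p = 0.76047 + (+0.02426) = 0.78474
t = 3: p = 0.78474 + (+0.00183) = 0.78656
t = 4: p = 0.78656 + (+0.00008) = 0.78664

0.787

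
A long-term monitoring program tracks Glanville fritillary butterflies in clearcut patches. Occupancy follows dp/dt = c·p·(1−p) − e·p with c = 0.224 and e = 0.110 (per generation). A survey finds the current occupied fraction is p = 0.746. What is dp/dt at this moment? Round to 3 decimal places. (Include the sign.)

-0.040

Colonization term: c·p·(1−p) = 0.224×0.746×0.2540 = 0.04244.
Extinction term: e·p = 0.08206.
dp/dt = 0.04244 − 0.08206 = -0.03962.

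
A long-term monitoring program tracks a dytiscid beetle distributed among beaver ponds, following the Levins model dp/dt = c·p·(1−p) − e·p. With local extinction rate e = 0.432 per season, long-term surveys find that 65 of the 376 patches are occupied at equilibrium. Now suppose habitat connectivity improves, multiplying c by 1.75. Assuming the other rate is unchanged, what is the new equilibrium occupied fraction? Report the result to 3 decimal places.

Observed p* = 65/376 = 0.17287.
Balance c(1−p*) = e gives c = e/(1 − 0.17287) = 0.432/0.82713 = 0.52229.
New p* = 1 − e/c = 1 − 0.43200/0.91401 = 0.52736.

0.527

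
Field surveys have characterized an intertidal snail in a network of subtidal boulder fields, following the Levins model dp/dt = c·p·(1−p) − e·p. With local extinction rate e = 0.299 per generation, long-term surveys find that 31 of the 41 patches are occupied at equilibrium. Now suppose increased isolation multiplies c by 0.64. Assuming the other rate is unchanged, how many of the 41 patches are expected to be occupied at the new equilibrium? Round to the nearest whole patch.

Observed p* = 31/41 = 0.75610.
Balance c(1−p*) = e gives c = e/(1 − 0.75610) = 0.299/0.24390 = 1.22591.
New p* = 1 − e/c = 1 − 0.29900/0.78458 = 0.61890.
Expected occupied = 41 × 0.61890 = 25.37 ≈ 25.

25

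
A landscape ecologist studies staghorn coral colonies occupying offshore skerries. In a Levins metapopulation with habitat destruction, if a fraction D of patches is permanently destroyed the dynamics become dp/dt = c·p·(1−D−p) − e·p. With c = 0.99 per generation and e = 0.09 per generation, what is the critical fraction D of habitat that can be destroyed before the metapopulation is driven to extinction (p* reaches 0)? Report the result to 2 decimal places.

0.91

The nontrivial equilibrium is p* = (1−D) − e/c; extinction occurs when this hits zero.
So D_crit = 1 − e/c = 1 − 0.09/0.99 = 1 − 0.0909 = 0.9091.
Note this equals the original equilibrium occupancy — the Levins extinction-debt result.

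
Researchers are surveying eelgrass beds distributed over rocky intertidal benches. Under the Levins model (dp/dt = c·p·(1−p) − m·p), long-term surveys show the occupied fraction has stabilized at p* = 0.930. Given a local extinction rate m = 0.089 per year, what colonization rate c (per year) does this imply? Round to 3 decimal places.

At equilibrium c(1−p*) = m, so c = m/(1−p*).
c = 0.089/(1 − 0.930) = 0.089/0.0700 = 1.2714.

1.271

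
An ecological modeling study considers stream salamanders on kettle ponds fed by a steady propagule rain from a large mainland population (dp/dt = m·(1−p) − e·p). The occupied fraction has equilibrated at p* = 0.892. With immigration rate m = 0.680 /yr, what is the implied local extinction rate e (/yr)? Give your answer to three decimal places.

At equilibrium m(1−p*) = e·p*, so e = m(1−p*)/p*.
e = 0.680 × 0.1080 / 0.892 = 0.0823.

0.082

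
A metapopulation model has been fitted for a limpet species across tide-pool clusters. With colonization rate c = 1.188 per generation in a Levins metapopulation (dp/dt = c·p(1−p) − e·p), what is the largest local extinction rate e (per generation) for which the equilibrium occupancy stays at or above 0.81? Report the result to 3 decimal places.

1 − e/c ≥ 0.81 ⇒ e ≤ c(1 − 0.81) = 1.188 × 0.1900.
e_max = 0.2257.

0.226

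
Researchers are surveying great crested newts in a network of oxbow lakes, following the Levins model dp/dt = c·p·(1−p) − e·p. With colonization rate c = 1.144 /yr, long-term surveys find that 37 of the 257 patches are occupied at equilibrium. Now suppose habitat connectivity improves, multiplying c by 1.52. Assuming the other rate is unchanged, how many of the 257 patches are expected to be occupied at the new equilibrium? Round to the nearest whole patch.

112

Observed p* = 37/257 = 0.14397.
Balance c(1−p*) = e gives e = 1.144×(1 − 0.14397) = 0.97930.
New p* = 1 − e/c = 1 − 0.97930/1.73888 = 0.43682.
Expected occupied = 257 × 0.43682 = 112.26 ≈ 112.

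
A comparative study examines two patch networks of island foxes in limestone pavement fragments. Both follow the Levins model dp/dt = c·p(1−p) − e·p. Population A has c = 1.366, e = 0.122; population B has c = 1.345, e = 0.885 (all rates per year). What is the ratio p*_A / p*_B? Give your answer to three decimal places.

A: p*_A = 1 − 0.122/1.366 = 0.9107.
B: p*_B = 1 − 0.885/1.345 = 0.3420.
p*_A / p*_B = 0.9107/0.3420 = 2.6628.

2.663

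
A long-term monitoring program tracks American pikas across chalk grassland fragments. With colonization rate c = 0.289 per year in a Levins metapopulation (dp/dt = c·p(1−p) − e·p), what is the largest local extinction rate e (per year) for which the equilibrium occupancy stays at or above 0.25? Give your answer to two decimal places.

0.22

1 − e/c ≥ 0.25 ⇒ e ≤ c(1 − 0.25) = 0.289 × 0.7500.
e_max = 0.2167.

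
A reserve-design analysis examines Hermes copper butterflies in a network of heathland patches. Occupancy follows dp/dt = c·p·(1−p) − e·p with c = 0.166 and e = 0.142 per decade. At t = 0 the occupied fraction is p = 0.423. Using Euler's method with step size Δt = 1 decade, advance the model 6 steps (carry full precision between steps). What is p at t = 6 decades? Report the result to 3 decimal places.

Update rule: p ← p + [c·p·(1−p) − e·p]·Δt with Δt = 1.
t = 1: p = 0.42300 + (-0.01955) = 0.40345
t = 2: p = 0.40345 + (-0.01734) = 0.38611
t = 3: p = 0.38611 + (-0.01548) = 0.37063
t = 4: p = 0.37063 + (-0.01391) = 0.35672
t = 5: p = 0.35672 + (-0.01256) = 0.34416
t = 6: p = 0.34416 + (-0.01140) = 0.33276

0.333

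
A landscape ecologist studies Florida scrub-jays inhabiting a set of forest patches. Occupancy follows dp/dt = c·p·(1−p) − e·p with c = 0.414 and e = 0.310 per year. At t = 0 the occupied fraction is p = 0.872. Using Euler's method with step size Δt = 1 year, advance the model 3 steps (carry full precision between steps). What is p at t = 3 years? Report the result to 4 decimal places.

Update rule: p ← p + [c·p·(1−p) − e·p]·Δt with Δt = 1.
  1  |  dp/dt·Δt = -0.224111  |  p_1 = 0.647889
  2  |  dp/dt·Δt = -0.106400  |  p_2 = 0.541489
  3  |  dp/dt·Δt = -0.065074  |  p_3 = 0.476415

0.4764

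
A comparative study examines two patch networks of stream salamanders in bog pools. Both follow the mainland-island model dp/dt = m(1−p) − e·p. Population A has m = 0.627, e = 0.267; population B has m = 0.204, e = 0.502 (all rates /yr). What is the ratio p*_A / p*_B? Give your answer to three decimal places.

A: p*_A = m/(m+e) = 0.627/0.8940 = 0.7013.
B: p*_B = 0.204/0.7060 = 0.2890.
p*_A / p*_B = 0.7013/0.2890 = 2.4272.

2.427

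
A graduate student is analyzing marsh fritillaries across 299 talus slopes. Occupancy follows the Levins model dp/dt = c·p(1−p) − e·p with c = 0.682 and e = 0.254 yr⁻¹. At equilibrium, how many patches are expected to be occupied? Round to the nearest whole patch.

p* = 1 − e/c = 1 − 0.254/0.682 = 0.6276.
Expected occupied patches = N × p* = 299 × 0.6276 = 187.64 ≈ 188.

188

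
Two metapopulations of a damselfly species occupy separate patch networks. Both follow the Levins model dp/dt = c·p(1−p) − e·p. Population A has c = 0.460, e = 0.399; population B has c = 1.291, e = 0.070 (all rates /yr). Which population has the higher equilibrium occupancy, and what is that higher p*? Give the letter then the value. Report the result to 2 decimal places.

A: p*_A = 1 − 0.399/0.460 = 0.1326.
B: p*_B = 1 − 0.070/1.291 = 0.9458.
B is higher at 0.9458.

B, 0.95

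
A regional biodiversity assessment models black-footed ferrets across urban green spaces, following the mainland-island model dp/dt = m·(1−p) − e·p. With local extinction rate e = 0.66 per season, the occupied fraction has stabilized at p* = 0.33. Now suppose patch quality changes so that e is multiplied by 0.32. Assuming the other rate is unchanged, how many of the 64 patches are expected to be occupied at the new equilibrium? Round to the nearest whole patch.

39

Balance m(1−p*) = e·p* gives m = e·p*/(1−p*) = 0.66×0.33000/0.67000 = 0.32507.
New p* = m/(m+e) = 0.32507/(0.32507+0.21120) = 0.60617.
Expected occupied = 64 × 0.60617 = 38.79 ≈ 39.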